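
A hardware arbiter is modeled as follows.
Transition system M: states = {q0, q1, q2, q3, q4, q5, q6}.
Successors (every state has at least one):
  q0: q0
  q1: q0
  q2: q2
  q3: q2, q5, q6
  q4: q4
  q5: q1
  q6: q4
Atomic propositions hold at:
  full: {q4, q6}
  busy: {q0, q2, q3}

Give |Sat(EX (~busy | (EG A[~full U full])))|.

Sat(~busy) = {q1, q4, q5, q6}
Sat(~full) = {q0, q1, q2, q3, q5}
A[~full U full]: least fixpoint, start Z0 = Sat(full) = {q4, q6}, add states in Sat(~full) with every successor in Z. Already a fixed point.
Sat(A[~full U full]) = {q4, q6}
EG A[~full U full]: greatest fixpoint, start Z0 = {q4, q6}, keep only states in Sat with some successor in Z. Already a fixed point.
Sat(EG A[~full U full]) = {q4, q6}
Sat(~busy | (EG A[~full U full])) = {q1, q4, q5, q6}
Sat(EX (~busy | (EG A[~full U full]))) = {s : some successor in {q1, q4, q5, q6}} = {q3, q4, q5, q6}
|Sat(EX (~busy | (EG A[~full U full])))| = |{q3, q4, q5, q6}| = 4.

4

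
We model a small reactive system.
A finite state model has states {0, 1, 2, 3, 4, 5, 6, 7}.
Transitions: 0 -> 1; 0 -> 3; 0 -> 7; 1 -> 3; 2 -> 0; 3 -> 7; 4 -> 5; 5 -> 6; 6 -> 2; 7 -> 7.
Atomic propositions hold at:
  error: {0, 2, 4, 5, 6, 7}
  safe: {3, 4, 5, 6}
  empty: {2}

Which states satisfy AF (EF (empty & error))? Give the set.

Sat(empty & error) = {2}
EF (empty & error): least fixpoint, start Z0 = {2}, add states with some successor in Z. Z1 = {2, 6}; Z2 = {2, 5, 6}; Z3 = {2, 4, 5, 6}; fixed.
Sat(EF (empty & error)) = {2, 4, 5, 6}
AF (EF (empty & error)): least fixpoint, start Z0 = {2, 4, 5, 6}, add states with every successor in Z. Already a fixed point.
Sat(AF (EF (empty & error))) = {2, 4, 5, 6}

{2, 4, 5, 6}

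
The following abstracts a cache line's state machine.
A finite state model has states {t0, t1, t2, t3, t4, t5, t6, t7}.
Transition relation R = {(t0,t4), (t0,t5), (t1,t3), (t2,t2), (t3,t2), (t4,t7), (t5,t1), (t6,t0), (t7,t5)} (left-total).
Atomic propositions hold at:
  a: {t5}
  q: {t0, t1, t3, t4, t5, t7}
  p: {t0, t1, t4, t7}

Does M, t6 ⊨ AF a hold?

Yes

AF a: least fixpoint, start Z0 = {t5}, add states with every successor in Z. Z1 = {t5, t7}; Z2 = {t4, t5, t7}; Z3 = {t0, t4, t5, t7}; Z4 = {t0, t4, t5, t6, t7}; fixed.
Sat(AF a) = {t0, t4, t5, t6, t7}
t6 ∈ Sat(AF a) = {t0, t4, t5, t6, t7}, so the formula holds at t6.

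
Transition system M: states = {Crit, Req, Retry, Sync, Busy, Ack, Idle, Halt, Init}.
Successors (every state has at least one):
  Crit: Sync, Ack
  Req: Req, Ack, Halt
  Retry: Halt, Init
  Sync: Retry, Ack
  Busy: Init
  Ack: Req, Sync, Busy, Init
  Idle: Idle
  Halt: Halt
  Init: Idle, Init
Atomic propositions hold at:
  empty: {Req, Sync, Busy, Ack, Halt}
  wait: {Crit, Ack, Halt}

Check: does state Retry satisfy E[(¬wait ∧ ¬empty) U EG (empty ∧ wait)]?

Yes

Sat(¬wait) = {Req, Retry, Sync, Busy, Idle, Init}
Sat(¬empty) = {Crit, Retry, Idle, Init}
Sat(¬wait ∧ ¬empty) = {Retry, Idle, Init}
Sat(empty ∧ wait) = {Ack, Halt}
EG (empty ∧ wait): greatest fixpoint, start Z0 = {Ack, Halt}, keep only states in Sat with some successor in Z. Z1 = {Halt}; fixed.
Sat(EG (empty ∧ wait)) = {Halt}
E[(¬wait ∧ ¬empty) U EG (empty ∧ wait)]: least fixpoint, start Z0 = Sat(EG (empty ∧ wait)) = {Halt}, add states in Sat(¬wait ∧ ¬empty) with some successor in Z. Z1 = {Retry, Halt}; fixed.
Sat(E[(¬wait ∧ ¬empty) U EG (empty ∧ wait)]) = {Retry, Halt}
Retry ∈ Sat(E[(¬wait ∧ ¬empty) U EG (empty ∧ wait)]) = {Retry, Halt}, so the formula holds at Retry.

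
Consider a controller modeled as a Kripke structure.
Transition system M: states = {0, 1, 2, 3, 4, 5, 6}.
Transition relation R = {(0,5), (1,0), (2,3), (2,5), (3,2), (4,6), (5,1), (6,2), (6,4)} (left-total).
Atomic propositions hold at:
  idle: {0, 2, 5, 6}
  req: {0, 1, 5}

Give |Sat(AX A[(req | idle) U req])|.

3

Sat(req | idle) = {0, 1, 2, 5, 6}
A[(req | idle) U req]: least fixpoint, start Z0 = Sat(req) = {0, 1, 5}, add states in Sat(req | idle) with every successor in Z. Already a fixed point.
Sat(A[(req | idle) U req]) = {0, 1, 5}
Sat(AX A[(req | idle) U req]) = {s : every successor in {0, 1, 5}} = {0, 1, 5}
|Sat(AX A[(req | idle) U req])| = |{0, 1, 5}| = 3.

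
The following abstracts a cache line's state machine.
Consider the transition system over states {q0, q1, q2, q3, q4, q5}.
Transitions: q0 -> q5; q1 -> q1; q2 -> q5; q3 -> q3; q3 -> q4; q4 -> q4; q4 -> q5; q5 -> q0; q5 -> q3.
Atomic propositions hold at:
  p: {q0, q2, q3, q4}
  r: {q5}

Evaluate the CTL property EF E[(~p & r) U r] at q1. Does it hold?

Sat(~p) = {q1, q5}
Sat(~p & r) = {q5}
E[(~p & r) U r]: least fixpoint, start Z0 = Sat(r) = {q5}, add states in Sat(~p & r) with some successor in Z. Already a fixed point.
Sat(E[(~p & r) U r]) = {q5}
EF E[(~p & r) U r]: least fixpoint, start Z0 = {q5}, add states with some successor in Z. Z1 = {q0, q2, q4, q5}; Z2 = {q0, q2, q3, q4, q5}; fixed.
Sat(EF E[(~p & r) U r]) = {q0, q2, q3, q4, q5}
q1 ∉ Sat(EF E[(~p & r) U r]) = {q0, q2, q3, q4, q5}, so the formula does not hold at q1.

No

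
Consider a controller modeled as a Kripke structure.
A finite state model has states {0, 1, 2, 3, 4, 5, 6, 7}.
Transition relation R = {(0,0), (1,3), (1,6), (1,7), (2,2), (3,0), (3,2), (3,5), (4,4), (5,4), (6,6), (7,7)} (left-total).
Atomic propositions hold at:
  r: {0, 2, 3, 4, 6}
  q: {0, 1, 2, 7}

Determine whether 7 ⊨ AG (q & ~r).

Yes

Sat(~r) = {1, 5, 7}
Sat(q & ~r) = {1, 7}
AG (q & ~r): greatest fixpoint, start Z0 = {1, 7}, keep only states in Sat with every successor in Z. Z1 = {7}; fixed.
Sat(AG (q & ~r)) = {7}
7 ∈ Sat(AG (q & ~r)) = {7}, so the formula holds at 7.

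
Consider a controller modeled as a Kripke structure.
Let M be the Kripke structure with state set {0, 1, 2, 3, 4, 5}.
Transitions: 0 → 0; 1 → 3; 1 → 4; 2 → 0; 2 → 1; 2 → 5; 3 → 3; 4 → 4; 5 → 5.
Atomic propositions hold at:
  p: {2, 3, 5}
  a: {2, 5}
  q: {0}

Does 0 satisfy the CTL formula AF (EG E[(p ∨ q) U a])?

No

Sat(p ∨ q) = {0, 2, 3, 5}
E[(p ∨ q) U a]: least fixpoint, start Z0 = Sat(a) = {2, 5}, add states in Sat(p ∨ q) with some successor in Z. Already a fixed point.
Sat(E[(p ∨ q) U a]) = {2, 5}
EG E[(p ∨ q) U a]: greatest fixpoint, start Z0 = {2, 5}, keep only states in Sat with some successor in Z. Already a fixed point.
Sat(EG E[(p ∨ q) U a]) = {2, 5}
AF (EG E[(p ∨ q) U a]): least fixpoint, start Z0 = {2, 5}, add states with every successor in Z. Already a fixed point.
Sat(AF (EG E[(p ∨ q) U a])) = {2, 5}
0 ∉ Sat(AF (EG E[(p ∨ q) U a])) = {2, 5}, so the formula does not hold at 0.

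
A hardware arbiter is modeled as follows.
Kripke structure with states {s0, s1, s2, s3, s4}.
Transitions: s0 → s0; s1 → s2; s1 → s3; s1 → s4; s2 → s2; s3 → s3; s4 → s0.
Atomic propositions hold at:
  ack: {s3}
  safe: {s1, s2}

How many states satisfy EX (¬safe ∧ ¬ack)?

Sat(¬safe) = {s0, s3, s4}
Sat(¬ack) = {s0, s1, s2, s4}
Sat(¬safe ∧ ¬ack) = {s0, s4}
Sat(EX (¬safe ∧ ¬ack)) = {s : some successor in {s0, s4}} = {s0, s1, s4}
|Sat(EX (¬safe ∧ ¬ack))| = |{s0, s1, s4}| = 3.

3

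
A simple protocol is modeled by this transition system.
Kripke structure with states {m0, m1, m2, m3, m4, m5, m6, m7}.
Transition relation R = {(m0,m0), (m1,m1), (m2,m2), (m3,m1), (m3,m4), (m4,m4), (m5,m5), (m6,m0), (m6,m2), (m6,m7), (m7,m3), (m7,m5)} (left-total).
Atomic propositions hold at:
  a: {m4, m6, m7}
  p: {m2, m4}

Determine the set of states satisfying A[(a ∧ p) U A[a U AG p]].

Sat(a ∧ p) = {m4}
AG p: greatest fixpoint, start Z0 = {m2, m4}, keep only states in Sat with every successor in Z. Already a fixed point.
Sat(AG p) = {m2, m4}
A[a U AG p]: least fixpoint, start Z0 = Sat(AG p) = {m2, m4}, add states in Sat(a) with every successor in Z. Already a fixed point.
Sat(A[a U AG p]) = {m2, m4}
A[(a ∧ p) U A[a U AG p]]: least fixpoint, start Z0 = Sat(A[a U AG p]) = {m2, m4}, add states in Sat(a ∧ p) with every successor in Z. Already a fixed point.
Sat(A[(a ∧ p) U A[a U AG p]]) = {m2, m4}

{m2, m4}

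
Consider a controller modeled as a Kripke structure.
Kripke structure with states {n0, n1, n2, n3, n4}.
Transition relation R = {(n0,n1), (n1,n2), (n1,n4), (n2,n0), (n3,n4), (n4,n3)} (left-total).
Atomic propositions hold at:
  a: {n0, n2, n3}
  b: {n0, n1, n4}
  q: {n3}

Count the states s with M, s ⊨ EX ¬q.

Sat(¬q) = {n0, n1, n2, n4}
Sat(EX ¬q) = {s : some successor in {n0, n1, n2, n4}} = {n0, n1, n2, n3}
|Sat(EX ¬q)| = |{n0, n1, n2, n3}| = 4.

4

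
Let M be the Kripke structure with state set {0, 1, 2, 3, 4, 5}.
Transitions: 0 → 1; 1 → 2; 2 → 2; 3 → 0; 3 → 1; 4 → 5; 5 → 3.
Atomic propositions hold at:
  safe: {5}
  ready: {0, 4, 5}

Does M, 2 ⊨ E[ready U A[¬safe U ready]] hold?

No

Sat(¬safe) = {0, 1, 2, 3, 4}
A[¬safe U ready]: least fixpoint, start Z0 = Sat(ready) = {0, 4, 5}, add states in Sat(¬safe) with every successor in Z. Already a fixed point.
Sat(A[¬safe U ready]) = {0, 4, 5}
E[ready U A[¬safe U ready]]: least fixpoint, start Z0 = Sat(A[¬safe U ready]) = {0, 4, 5}, add states in Sat(ready) with some successor in Z. Already a fixed point.
Sat(E[ready U A[¬safe U ready]]) = {0, 4, 5}
2 ∉ Sat(E[ready U A[¬safe U ready]]) = {0, 4, 5}, so the formula does not hold at 2.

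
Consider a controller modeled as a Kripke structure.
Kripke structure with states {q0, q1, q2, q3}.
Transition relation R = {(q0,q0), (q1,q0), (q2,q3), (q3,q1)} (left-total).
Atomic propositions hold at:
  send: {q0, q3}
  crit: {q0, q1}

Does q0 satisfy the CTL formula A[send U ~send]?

Sat(~send) = {q1, q2}
A[send U ~send]: least fixpoint, start Z0 = Sat(~send) = {q1, q2}, add states in Sat(send) with every successor in Z. Z1 = {q1, q2, q3}; fixed.
Sat(A[send U ~send]) = {q1, q2, q3}
q0 ∉ Sat(A[send U ~send]) = {q1, q2, q3}, so the formula does not hold at q0.

No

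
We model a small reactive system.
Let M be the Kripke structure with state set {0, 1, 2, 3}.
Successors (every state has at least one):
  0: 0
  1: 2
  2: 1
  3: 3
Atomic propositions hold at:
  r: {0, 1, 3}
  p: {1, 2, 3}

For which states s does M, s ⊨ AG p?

{1, 2, 3}

AG p: greatest fixpoint, start Z0 = {1, 2, 3}, keep only states in Sat with every successor in Z. Already a fixed point.
Sat(AG p) = {1, 2, 3}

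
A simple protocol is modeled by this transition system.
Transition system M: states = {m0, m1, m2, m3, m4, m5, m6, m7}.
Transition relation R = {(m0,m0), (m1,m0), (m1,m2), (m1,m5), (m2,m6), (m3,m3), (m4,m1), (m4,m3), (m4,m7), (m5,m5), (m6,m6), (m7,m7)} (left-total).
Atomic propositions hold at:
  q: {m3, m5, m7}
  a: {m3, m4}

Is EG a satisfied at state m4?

EG a: greatest fixpoint, start Z0 = {m3, m4}, keep only states in Sat with some successor in Z. Already a fixed point.
Sat(EG a) = {m3, m4}
m4 ∈ Sat(EG a) = {m3, m4}, so the formula holds at m4.

Yes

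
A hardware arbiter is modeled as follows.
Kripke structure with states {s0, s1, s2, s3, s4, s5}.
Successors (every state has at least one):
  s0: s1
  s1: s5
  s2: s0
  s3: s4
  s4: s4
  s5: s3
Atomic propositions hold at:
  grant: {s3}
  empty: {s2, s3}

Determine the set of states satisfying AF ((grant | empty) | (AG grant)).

{s0, s1, s2, s3, s5}

Sat(grant | empty) = {s2, s3}
AG grant: greatest fixpoint, start Z0 = {s3}, keep only states in Sat with every successor in Z. Z1 = ∅; fixed.
Sat(AG grant) = ∅
Sat((grant | empty) | (AG grant)) = {s2, s3}
AF ((grant | empty) | (AG grant)): least fixpoint, start Z0 = {s2, s3}, add states with every successor in Z. Z1 = {s2, s3, s5}; Z2 = {s1, s2, s3, s5}; Z3 = {s0, s1, s2, s3, s5}; fixed.
Sat(AF ((grant | empty) | (AG grant))) = {s0, s1, s2, s3, s5}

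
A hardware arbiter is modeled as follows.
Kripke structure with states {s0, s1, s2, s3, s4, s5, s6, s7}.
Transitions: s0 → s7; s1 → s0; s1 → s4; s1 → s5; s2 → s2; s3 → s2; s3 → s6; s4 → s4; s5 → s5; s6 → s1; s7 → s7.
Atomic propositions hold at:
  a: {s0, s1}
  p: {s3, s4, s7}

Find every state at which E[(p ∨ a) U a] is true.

Sat(p ∨ a) = {s0, s1, s3, s4, s7}
E[(p ∨ a) U a]: least fixpoint, start Z0 = Sat(a) = {s0, s1}, add states in Sat(p ∨ a) with some successor in Z. Already a fixed point.
Sat(E[(p ∨ a) U a]) = {s0, s1}

{s0, s1}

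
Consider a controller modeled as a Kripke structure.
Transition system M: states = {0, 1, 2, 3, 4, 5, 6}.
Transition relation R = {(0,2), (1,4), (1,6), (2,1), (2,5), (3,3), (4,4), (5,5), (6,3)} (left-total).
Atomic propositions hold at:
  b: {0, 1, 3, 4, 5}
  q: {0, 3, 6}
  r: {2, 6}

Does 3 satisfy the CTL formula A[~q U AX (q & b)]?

Sat(~q) = {1, 2, 4, 5}
Sat(q & b) = {0, 3}
Sat(AX (q & b)) = {s : every successor in {0, 3}} = {3, 6}
A[~q U AX (q & b)]: least fixpoint, start Z0 = Sat(AX (q & b)) = {3, 6}, add states in Sat(~q) with every successor in Z. Already a fixed point.
Sat(A[~q U AX (q & b)]) = {3, 6}
3 ∈ Sat(A[~q U AX (q & b)]) = {3, 6}, so the formula holds at 3.

Yes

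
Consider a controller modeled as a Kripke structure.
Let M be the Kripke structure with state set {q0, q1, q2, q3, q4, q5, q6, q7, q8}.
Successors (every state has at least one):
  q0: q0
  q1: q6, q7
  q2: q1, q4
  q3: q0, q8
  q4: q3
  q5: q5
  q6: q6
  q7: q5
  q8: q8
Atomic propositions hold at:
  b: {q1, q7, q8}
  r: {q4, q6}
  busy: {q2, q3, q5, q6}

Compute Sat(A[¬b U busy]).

Sat(¬b) = {q0, q2, q3, q4, q5, q6}
A[¬b U busy]: least fixpoint, start Z0 = Sat(busy) = {q2, q3, q5, q6}, add states in Sat(¬b) with every successor in Z. Z1 = {q2, q3, q4, q5, q6}; fixed.
Sat(A[¬b U busy]) = {q2, q3, q4, q5, q6}

{q2, q3, q4, q5, q6}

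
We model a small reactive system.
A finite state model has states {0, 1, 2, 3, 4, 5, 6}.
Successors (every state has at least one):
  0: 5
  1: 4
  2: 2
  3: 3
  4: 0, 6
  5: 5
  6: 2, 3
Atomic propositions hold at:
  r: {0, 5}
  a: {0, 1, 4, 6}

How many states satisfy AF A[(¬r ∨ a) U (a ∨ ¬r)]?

Sat(¬r) = {1, 2, 3, 4, 6}
Sat(¬r ∨ a) = {0, 1, 2, 3, 4, 6}
Sat(a ∨ ¬r) = {0, 1, 2, 3, 4, 6}
A[(¬r ∨ a) U (a ∨ ¬r)]: least fixpoint, start Z0 = Sat((a ∨ ¬r)) = {0, 1, 2, 3, 4, 6}, add states in Sat(¬r ∨ a) with every successor in Z. Already a fixed point.
Sat(A[(¬r ∨ a) U (a ∨ ¬r)]) = {0, 1, 2, 3, 4, 6}
AF A[(¬r ∨ a) U (a ∨ ¬r)]: least fixpoint, start Z0 = {0, 1, 2, 3, 4, 6}, add states with every successor in Z. Already a fixed point.
Sat(AF A[(¬r ∨ a) U (a ∨ ¬r)]) = {0, 1, 2, 3, 4, 6}
|Sat(AF A[(¬r ∨ a) U (a ∨ ¬r)])| = |{0, 1, 2, 3, 4, 6}| = 6.

6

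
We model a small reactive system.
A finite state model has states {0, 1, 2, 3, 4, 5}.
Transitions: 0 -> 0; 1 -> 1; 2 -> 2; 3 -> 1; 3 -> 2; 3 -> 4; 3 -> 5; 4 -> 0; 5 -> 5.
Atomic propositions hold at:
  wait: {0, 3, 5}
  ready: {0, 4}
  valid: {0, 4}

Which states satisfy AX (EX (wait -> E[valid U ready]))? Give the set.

{0, 1, 2, 4}

E[valid U ready]: least fixpoint, start Z0 = Sat(ready) = {0, 4}, add states in Sat(valid) with some successor in Z. Already a fixed point.
Sat(E[valid U ready]) = {0, 4}
Sat(wait -> E[valid U ready]) = {0, 1, 2, 4}
Sat(EX (wait -> E[valid U ready])) = {s : some successor in {0, 1, 2, 4}} = {0, 1, 2, 3, 4}
Sat(AX (EX (wait -> E[valid U ready]))) = {s : every successor in {0, 1, 2, 3, 4}} = {0, 1, 2, 4}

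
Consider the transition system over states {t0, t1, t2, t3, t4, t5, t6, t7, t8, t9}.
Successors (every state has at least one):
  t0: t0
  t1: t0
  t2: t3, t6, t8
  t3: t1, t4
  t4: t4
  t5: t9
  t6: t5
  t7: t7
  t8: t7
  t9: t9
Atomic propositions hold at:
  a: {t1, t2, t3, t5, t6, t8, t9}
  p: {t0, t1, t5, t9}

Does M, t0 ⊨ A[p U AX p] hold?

Yes

Sat(AX p) = {s : every successor in {t0, t1, t5, t9}} = {t0, t1, t5, t6, t9}
A[p U AX p]: least fixpoint, start Z0 = Sat(AX p) = {t0, t1, t5, t6, t9}, add states in Sat(p) with every successor in Z. Already a fixed point.
Sat(A[p U AX p]) = {t0, t1, t5, t6, t9}
t0 ∈ Sat(A[p U AX p]) = {t0, t1, t5, t6, t9}, so the formula holds at t0.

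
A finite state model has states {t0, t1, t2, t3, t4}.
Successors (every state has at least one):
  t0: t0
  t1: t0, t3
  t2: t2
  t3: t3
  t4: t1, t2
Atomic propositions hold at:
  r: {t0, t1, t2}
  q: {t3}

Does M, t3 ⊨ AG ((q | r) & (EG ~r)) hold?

Yes

Sat(q | r) = {t0, t1, t2, t3}
Sat(~r) = {t3, t4}
EG ~r: greatest fixpoint, start Z0 = {t3, t4}, keep only states in Sat with some successor in Z. Z1 = {t3}; fixed.
Sat(EG ~r) = {t3}
Sat((q | r) & (EG ~r)) = {t3}
AG ((q | r) & (EG ~r)): greatest fixpoint, start Z0 = {t3}, keep only states in Sat with every successor in Z. Already a fixed point.
Sat(AG ((q | r) & (EG ~r))) = {t3}
t3 ∈ Sat(AG ((q | r) & (EG ~r))) = {t3}, so the formula holds at t3.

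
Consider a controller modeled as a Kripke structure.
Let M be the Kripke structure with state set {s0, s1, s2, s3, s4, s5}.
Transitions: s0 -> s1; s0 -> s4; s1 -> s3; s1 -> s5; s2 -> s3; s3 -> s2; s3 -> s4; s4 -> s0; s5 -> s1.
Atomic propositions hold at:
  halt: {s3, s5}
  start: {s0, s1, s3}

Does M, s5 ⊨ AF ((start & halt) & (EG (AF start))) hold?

Sat(start & halt) = {s3}
AF start: least fixpoint, start Z0 = {s0, s1, s3}, add states with every successor in Z. Z1 = {s0, s1, s2, s3, s4, s5}; fixed.
Sat(AF start) = {s0, s1, s2, s3, s4, s5}
EG (AF start): greatest fixpoint, start Z0 = {s0, s1, s2, s3, s4, s5}, keep only states in Sat with some successor in Z. Already a fixed point.
Sat(EG (AF start)) = {s0, s1, s2, s3, s4, s5}
Sat((start & halt) & (EG (AF start))) = {s3}
AF ((start & halt) & (EG (AF start))): least fixpoint, start Z0 = {s3}, add states with every successor in Z. Z1 = {s2, s3}; fixed.
Sat(AF ((start & halt) & (EG (AF start)))) = {s2, s3}
s5 ∉ Sat(AF ((start & halt) & (EG (AF start)))) = {s2, s3}, so the formula does not hold at s5.

No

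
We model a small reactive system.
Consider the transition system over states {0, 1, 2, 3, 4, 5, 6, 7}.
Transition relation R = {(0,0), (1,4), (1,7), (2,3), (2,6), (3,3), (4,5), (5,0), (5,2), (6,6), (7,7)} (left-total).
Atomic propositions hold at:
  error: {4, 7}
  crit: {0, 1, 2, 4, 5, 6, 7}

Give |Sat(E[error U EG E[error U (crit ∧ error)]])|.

1

Sat(crit ∧ error) = {4, 7}
E[error U (crit ∧ error)]: least fixpoint, start Z0 = Sat((crit ∧ error)) = {4, 7}, add states in Sat(error) with some successor in Z. Already a fixed point.
Sat(E[error U (crit ∧ error)]) = {4, 7}
EG E[error U (crit ∧ error)]: greatest fixpoint, start Z0 = {4, 7}, keep only states in Sat with some successor in Z. Z1 = {7}; fixed.
Sat(EG E[error U (crit ∧ error)]) = {7}
E[error U EG E[error U (crit ∧ error)]]: least fixpoint, start Z0 = Sat(EG E[error U (crit ∧ error)]) = {7}, add states in Sat(error) with some successor in Z. Already a fixed point.
Sat(E[error U EG E[error U (crit ∧ error)]]) = {7}
|Sat(E[error U EG E[error U (crit ∧ error)]])| = |{7}| = 1.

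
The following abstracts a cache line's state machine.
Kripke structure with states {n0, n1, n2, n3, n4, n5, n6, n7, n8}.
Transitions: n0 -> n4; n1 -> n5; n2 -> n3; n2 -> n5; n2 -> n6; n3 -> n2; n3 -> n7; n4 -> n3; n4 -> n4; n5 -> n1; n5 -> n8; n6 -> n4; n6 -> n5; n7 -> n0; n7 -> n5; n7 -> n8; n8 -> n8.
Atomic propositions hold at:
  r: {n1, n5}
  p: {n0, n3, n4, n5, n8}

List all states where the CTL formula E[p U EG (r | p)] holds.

{n0, n1, n4, n5, n8}

Sat(r | p) = {n0, n1, n3, n4, n5, n8}
EG (r | p): greatest fixpoint, start Z0 = {n0, n1, n3, n4, n5, n8}, keep only states in Sat with some successor in Z. Z1 = {n0, n1, n4, n5, n8}; fixed.
Sat(EG (r | p)) = {n0, n1, n4, n5, n8}
E[p U EG (r | p)]: least fixpoint, start Z0 = Sat(EG (r | p)) = {n0, n1, n4, n5, n8}, add states in Sat(p) with some successor in Z. Already a fixed point.
Sat(E[p U EG (r | p)]) = {n0, n1, n4, n5, n8}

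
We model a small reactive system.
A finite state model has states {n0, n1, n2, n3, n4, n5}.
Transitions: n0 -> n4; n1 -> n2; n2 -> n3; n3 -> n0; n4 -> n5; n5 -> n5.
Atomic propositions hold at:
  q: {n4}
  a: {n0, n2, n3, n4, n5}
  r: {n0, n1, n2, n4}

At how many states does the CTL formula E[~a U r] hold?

4

Sat(~a) = {n1}
E[~a U r]: least fixpoint, start Z0 = Sat(r) = {n0, n1, n2, n4}, add states in Sat(~a) with some successor in Z. Already a fixed point.
Sat(E[~a U r]) = {n0, n1, n2, n4}
|Sat(E[~a U r])| = |{n0, n1, n2, n4}| = 4.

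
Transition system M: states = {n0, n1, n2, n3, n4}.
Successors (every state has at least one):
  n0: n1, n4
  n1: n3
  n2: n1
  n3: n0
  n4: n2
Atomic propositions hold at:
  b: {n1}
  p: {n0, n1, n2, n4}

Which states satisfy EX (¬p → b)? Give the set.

Sat(¬p) = {n3}
Sat(¬p → b) = {n0, n1, n2, n4}
Sat(EX (¬p → b)) = {s : some successor in {n0, n1, n2, n4}} = {n0, n2, n3, n4}

{n0, n2, n3, n4}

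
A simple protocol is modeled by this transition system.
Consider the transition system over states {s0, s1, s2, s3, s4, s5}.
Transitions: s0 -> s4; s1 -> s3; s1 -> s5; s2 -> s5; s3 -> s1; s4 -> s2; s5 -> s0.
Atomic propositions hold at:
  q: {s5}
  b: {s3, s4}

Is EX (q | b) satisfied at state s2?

Yes

Sat(q | b) = {s3, s4, s5}
Sat(EX (q | b)) = {s : some successor in {s3, s4, s5}} = {s0, s1, s2}
s2 ∈ Sat(EX (q | b)) = {s0, s1, s2}, so the formula holds at s2.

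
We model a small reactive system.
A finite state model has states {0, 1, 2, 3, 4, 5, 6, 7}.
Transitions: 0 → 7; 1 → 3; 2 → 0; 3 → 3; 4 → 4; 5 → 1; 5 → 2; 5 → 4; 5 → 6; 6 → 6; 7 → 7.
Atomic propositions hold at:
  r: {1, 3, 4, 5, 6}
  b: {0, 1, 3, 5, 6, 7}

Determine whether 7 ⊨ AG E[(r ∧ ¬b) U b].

Sat(¬b) = {2, 4}
Sat(r ∧ ¬b) = {4}
E[(r ∧ ¬b) U b]: least fixpoint, start Z0 = Sat(b) = {0, 1, 3, 5, 6, 7}, add states in Sat(r ∧ ¬b) with some successor in Z. Already a fixed point.
Sat(E[(r ∧ ¬b) U b]) = {0, 1, 3, 5, 6, 7}
AG E[(r ∧ ¬b) U b]: greatest fixpoint, start Z0 = {0, 1, 3, 5, 6, 7}, keep only states in Sat with every successor in Z. Z1 = {0, 1, 3, 6, 7}; fixed.
Sat(AG E[(r ∧ ¬b) U b]) = {0, 1, 3, 6, 7}
7 ∈ Sat(AG E[(r ∧ ¬b) U b]) = {0, 1, 3, 6, 7}, so the formula holds at 7.

Yes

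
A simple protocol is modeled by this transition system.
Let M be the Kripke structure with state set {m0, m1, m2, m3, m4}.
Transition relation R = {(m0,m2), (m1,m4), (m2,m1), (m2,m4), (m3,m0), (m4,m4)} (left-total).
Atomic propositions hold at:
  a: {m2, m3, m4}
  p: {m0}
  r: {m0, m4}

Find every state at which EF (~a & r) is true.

Sat(~a) = {m0, m1}
Sat(~a & r) = {m0}
EF (~a & r): least fixpoint, start Z0 = {m0}, add states with some successor in Z. Z1 = {m0, m3}; fixed.
Sat(EF (~a & r)) = {m0, m3}

{m0, m3}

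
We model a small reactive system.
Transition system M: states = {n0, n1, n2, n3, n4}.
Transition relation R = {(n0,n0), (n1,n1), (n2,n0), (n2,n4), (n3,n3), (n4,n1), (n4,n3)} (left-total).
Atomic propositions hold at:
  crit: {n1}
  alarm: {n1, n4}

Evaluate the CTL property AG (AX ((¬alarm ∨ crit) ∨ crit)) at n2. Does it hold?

No

Sat(¬alarm) = {n0, n2, n3}
Sat(¬alarm ∨ crit) = {n0, n1, n2, n3}
Sat((¬alarm ∨ crit) ∨ crit) = {n0, n1, n2, n3}
Sat(AX ((¬alarm ∨ crit) ∨ crit)) = {s : every successor in {n0, n1, n2, n3}} = {n0, n1, n3, n4}
AG (AX ((¬alarm ∨ crit) ∨ crit)): greatest fixpoint, start Z0 = {n0, n1, n3, n4}, keep only states in Sat with every successor in Z. Already a fixed point.
Sat(AG (AX ((¬alarm ∨ crit) ∨ crit))) = {n0, n1, n3, n4}
n2 ∉ Sat(AG (AX ((¬alarm ∨ crit) ∨ crit))) = {n0, n1, n3, n4}, so the formula does not hold at n2.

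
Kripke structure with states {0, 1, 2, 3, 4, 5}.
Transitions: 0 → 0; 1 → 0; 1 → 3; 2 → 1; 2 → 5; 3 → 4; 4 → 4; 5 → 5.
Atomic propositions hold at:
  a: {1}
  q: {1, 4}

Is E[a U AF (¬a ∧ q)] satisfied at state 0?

Sat(¬a) = {0, 2, 3, 4, 5}
Sat(¬a ∧ q) = {4}
AF (¬a ∧ q): least fixpoint, start Z0 = {4}, add states with every successor in Z. Z1 = {3, 4}; fixed.
Sat(AF (¬a ∧ q)) = {3, 4}
E[a U AF (¬a ∧ q)]: least fixpoint, start Z0 = Sat(AF (¬a ∧ q)) = {3, 4}, add states in Sat(a) with some successor in Z. Z1 = {1, 3, 4}; fixed.
Sat(E[a U AF (¬a ∧ q)]) = {1, 3, 4}
0 ∉ Sat(E[a U AF (¬a ∧ q)]) = {1, 3, 4}, so the formula does not hold at 0.

No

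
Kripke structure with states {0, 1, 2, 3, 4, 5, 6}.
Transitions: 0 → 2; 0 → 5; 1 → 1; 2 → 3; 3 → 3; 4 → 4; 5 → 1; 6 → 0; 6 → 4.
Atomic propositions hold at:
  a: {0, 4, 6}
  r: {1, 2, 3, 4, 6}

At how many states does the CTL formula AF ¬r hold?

Sat(¬r) = {0, 5}
AF ¬r: least fixpoint, start Z0 = {0, 5}, add states with every successor in Z. Already a fixed point.
Sat(AF ¬r) = {0, 5}
|Sat(AF ¬r)| = |{0, 5}| = 2.

2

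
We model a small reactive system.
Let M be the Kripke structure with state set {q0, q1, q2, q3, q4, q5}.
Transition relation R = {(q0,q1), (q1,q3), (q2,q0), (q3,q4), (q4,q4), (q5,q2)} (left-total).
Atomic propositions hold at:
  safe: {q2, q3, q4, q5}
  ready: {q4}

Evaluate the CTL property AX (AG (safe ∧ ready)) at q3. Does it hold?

Yes

Sat(safe ∧ ready) = {q4}
AG (safe ∧ ready): greatest fixpoint, start Z0 = {q4}, keep only states in Sat with every successor in Z. Already a fixed point.
Sat(AG (safe ∧ ready)) = {q4}
Sat(AX (AG (safe ∧ ready))) = {s : every successor in {q4}} = {q3, q4}
q3 ∈ Sat(AX (AG (safe ∧ ready))) = {q3, q4}, so the formula holds at q3.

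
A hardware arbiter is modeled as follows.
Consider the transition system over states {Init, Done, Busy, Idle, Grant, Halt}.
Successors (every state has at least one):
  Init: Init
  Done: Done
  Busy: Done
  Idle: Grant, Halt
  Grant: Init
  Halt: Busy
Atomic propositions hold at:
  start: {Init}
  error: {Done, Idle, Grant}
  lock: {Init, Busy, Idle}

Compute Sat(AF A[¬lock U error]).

Sat(¬lock) = {Done, Grant, Halt}
A[¬lock U error]: least fixpoint, start Z0 = Sat(error) = {Done, Idle, Grant}, add states in Sat(¬lock) with every successor in Z. Already a fixed point.
Sat(A[¬lock U error]) = {Done, Idle, Grant}
AF A[¬lock U error]: least fixpoint, start Z0 = {Done, Idle, Grant}, add states with every successor in Z. Z1 = {Done, Busy, Idle, Grant}; Z2 = {Done, Busy, Idle, Grant, Halt}; fixed.
Sat(AF A[¬lock U error]) = {Done, Busy, Idle, Grant, Halt}

{Done, Busy, Idle, Grant, Halt}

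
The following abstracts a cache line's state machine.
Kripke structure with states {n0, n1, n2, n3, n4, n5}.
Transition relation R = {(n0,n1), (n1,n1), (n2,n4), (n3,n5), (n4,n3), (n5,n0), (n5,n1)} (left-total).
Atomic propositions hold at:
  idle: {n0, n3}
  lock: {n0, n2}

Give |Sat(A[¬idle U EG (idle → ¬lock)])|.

Sat(¬idle) = {n1, n2, n4, n5}
Sat(¬lock) = {n1, n3, n4, n5}
Sat(idle → ¬lock) = {n1, n2, n3, n4, n5}
EG (idle → ¬lock): greatest fixpoint, start Z0 = {n1, n2, n3, n4, n5}, keep only states in Sat with some successor in Z. Already a fixed point.
Sat(EG (idle → ¬lock)) = {n1, n2, n3, n4, n5}
A[¬idle U EG (idle → ¬lock)]: least fixpoint, start Z0 = Sat(EG (idle → ¬lock)) = {n1, n2, n3, n4, n5}, add states in Sat(¬idle) with every successor in Z. Already a fixed point.
Sat(A[¬idle U EG (idle → ¬lock)]) = {n1, n2, n3, n4, n5}
|Sat(A[¬idle U EG (idle → ¬lock)])| = |{n1, n2, n3, n4, n5}| = 5.

5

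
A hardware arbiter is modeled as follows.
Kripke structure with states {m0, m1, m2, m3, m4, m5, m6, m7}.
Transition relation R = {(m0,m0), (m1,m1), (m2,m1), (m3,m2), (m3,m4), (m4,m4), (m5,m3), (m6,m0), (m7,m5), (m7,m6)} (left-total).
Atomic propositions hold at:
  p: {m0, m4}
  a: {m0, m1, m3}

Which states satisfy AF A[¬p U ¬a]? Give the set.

Sat(¬p) = {m1, m2, m3, m5, m6, m7}
Sat(¬a) = {m2, m4, m5, m6, m7}
A[¬p U ¬a]: least fixpoint, start Z0 = Sat(¬a) = {m2, m4, m5, m6, m7}, add states in Sat(¬p) with every successor in Z. Z1 = {m2, m3, m4, m5, m6, m7}; fixed.
Sat(A[¬p U ¬a]) = {m2, m3, m4, m5, m6, m7}
AF A[¬p U ¬a]: least fixpoint, start Z0 = {m2, m3, m4, m5, m6, m7}, add states with every successor in Z. Already a fixed point.
Sat(AF A[¬p U ¬a]) = {m2, m3, m4, m5, m6, m7}

{m2, m3, m4, m5, m6, m7}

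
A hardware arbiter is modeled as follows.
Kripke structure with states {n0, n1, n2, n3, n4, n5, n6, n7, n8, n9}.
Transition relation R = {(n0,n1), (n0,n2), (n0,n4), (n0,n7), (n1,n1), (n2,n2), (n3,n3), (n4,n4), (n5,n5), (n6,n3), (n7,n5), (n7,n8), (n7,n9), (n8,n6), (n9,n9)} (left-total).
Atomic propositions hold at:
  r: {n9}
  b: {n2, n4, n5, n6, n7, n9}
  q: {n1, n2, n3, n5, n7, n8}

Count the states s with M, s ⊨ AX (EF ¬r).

Sat(¬r) = {n0, n1, n2, n3, n4, n5, n6, n7, n8}
EF ¬r: least fixpoint, start Z0 = {n0, n1, n2, n3, n4, n5, n6, n7, n8}, add states with some successor in Z. Already a fixed point.
Sat(EF ¬r) = {n0, n1, n2, n3, n4, n5, n6, n7, n8}
Sat(AX (EF ¬r)) = {s : every successor in {n0, n1, n2, n3, n4, n5, n6, n7, n8}} = {n0, n1, n2, n3, n4, n5, n6, n8}
|Sat(AX (EF ¬r))| = |{n0, n1, n2, n3, n4, n5, n6, n8}| = 8.

8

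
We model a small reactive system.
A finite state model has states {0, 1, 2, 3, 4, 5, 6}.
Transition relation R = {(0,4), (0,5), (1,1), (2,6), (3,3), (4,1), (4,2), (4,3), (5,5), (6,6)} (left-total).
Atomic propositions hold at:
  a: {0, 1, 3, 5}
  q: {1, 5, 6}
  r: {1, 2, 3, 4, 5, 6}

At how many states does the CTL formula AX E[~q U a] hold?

4

Sat(~q) = {0, 2, 3, 4}
E[~q U a]: least fixpoint, start Z0 = Sat(a) = {0, 1, 3, 5}, add states in Sat(~q) with some successor in Z. Z1 = {0, 1, 3, 4, 5}; fixed.
Sat(E[~q U a]) = {0, 1, 3, 4, 5}
Sat(AX E[~q U a]) = {s : every successor in {0, 1, 3, 4, 5}} = {0, 1, 3, 5}
|Sat(AX E[~q U a])| = |{0, 1, 3, 5}| = 4.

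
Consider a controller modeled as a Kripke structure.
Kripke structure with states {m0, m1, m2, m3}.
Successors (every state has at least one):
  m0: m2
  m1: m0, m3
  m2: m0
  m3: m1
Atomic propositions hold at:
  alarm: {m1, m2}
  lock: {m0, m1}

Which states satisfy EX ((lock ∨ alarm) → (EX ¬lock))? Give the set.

Sat(lock ∨ alarm) = {m0, m1, m2}
Sat(¬lock) = {m2, m3}
Sat(EX ¬lock) = {s : some successor in {m2, m3}} = {m0, m1}
Sat((lock ∨ alarm) → (EX ¬lock)) = {m0, m1, m3}
Sat(EX ((lock ∨ alarm) → (EX ¬lock))) = {s : some successor in {m0, m1, m3}} = {m1, m2, m3}

{m1, m2, m3}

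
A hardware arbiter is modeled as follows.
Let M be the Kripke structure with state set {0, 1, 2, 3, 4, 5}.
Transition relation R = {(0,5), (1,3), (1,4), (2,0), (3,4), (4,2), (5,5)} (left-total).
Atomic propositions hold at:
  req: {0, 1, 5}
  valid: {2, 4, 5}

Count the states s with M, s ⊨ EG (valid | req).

5

Sat(valid | req) = {0, 1, 2, 4, 5}
EG (valid | req): greatest fixpoint, start Z0 = {0, 1, 2, 4, 5}, keep only states in Sat with some successor in Z. Already a fixed point.
Sat(EG (valid | req)) = {0, 1, 2, 4, 5}
|Sat(EG (valid | req))| = |{0, 1, 2, 4, 5}| = 5.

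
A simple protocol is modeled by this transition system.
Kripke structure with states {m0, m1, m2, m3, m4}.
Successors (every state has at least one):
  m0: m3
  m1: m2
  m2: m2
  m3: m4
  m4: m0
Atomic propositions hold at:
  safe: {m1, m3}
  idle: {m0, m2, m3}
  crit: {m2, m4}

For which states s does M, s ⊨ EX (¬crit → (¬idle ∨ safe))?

Sat(¬crit) = {m0, m1, m3}
Sat(¬idle) = {m1, m4}
Sat(¬idle ∨ safe) = {m1, m3, m4}
Sat(¬crit → (¬idle ∨ safe)) = {m1, m2, m3, m4}
Sat(EX (¬crit → (¬idle ∨ safe))) = {s : some successor in {m1, m2, m3, m4}} = {m0, m1, m2, m3}

{m0, m1, m2, m3}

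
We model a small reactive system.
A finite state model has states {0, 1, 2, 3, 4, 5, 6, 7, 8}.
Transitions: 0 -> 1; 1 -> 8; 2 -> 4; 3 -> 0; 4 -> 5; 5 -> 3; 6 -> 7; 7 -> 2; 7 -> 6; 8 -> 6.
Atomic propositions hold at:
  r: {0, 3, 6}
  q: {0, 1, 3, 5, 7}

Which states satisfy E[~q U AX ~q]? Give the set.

Sat(~q) = {2, 4, 6, 8}
Sat(AX ~q) = {s : every successor in {2, 4, 6, 8}} = {1, 2, 7, 8}
E[~q U AX ~q]: least fixpoint, start Z0 = Sat(AX ~q) = {1, 2, 7, 8}, add states in Sat(~q) with some successor in Z. Z1 = {1, 2, 6, 7, 8}; fixed.
Sat(E[~q U AX ~q]) = {1, 2, 6, 7, 8}

{1, 2, 6, 7, 8}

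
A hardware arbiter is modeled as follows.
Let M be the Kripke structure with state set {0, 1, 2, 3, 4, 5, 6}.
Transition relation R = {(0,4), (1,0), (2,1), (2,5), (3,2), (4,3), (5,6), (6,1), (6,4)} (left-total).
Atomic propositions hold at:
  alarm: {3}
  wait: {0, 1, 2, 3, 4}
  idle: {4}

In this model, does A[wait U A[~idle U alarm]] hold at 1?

Sat(~idle) = {0, 1, 2, 3, 5, 6}
A[~idle U alarm]: least fixpoint, start Z0 = Sat(alarm) = {3}, add states in Sat(~idle) with every successor in Z. Already a fixed point.
Sat(A[~idle U alarm]) = {3}
A[wait U A[~idle U alarm]]: least fixpoint, start Z0 = Sat(A[~idle U alarm]) = {3}, add states in Sat(wait) with every successor in Z. Z1 = {3, 4}; Z2 = {0, 3, 4}; Z3 = {0, 1, 3, 4}; fixed.
Sat(A[wait U A[~idle U alarm]]) = {0, 1, 3, 4}
1 ∈ Sat(A[wait U A[~idle U alarm]]) = {0, 1, 3, 4}, so the formula holds at 1.

Yes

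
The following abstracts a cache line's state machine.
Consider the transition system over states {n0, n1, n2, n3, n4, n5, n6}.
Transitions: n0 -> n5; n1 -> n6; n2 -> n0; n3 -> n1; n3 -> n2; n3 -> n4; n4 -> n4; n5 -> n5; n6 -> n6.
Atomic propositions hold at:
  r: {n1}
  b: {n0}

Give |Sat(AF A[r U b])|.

2

A[r U b]: least fixpoint, start Z0 = Sat(b) = {n0}, add states in Sat(r) with every successor in Z. Already a fixed point.
Sat(A[r U b]) = {n0}
AF A[r U b]: least fixpoint, start Z0 = {n0}, add states with every successor in Z. Z1 = {n0, n2}; fixed.
Sat(AF A[r U b]) = {n0, n2}
|Sat(AF A[r U b])| = |{n0, n2}| = 2.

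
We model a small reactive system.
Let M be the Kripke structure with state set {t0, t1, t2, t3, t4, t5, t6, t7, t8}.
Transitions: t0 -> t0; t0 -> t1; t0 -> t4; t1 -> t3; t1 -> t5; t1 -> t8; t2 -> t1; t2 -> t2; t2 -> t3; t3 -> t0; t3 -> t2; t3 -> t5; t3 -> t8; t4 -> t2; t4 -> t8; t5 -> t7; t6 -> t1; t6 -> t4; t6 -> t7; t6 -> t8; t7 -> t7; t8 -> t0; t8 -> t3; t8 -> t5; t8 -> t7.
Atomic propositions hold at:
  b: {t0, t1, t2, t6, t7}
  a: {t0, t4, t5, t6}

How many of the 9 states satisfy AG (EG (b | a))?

2

Sat(b | a) = {t0, t1, t2, t4, t5, t6, t7}
EG (b | a): greatest fixpoint, start Z0 = {t0, t1, t2, t4, t5, t6, t7}, keep only states in Sat with some successor in Z. Already a fixed point.
Sat(EG (b | a)) = {t0, t1, t2, t4, t5, t6, t7}
AG (EG (b | a)): greatest fixpoint, start Z0 = {t0, t1, t2, t4, t5, t6, t7}, keep only states in Sat with every successor in Z. Z1 = {t0, t5, t7}; Z2 = {t5, t7}; fixed.
Sat(AG (EG (b | a))) = {t5, t7}
|Sat(AG (EG (b | a)))| = |{t5, t7}| = 2.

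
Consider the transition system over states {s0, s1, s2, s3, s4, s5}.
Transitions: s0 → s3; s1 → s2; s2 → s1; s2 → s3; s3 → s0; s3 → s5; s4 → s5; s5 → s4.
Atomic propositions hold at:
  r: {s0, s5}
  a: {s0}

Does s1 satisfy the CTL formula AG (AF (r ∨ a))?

No

Sat(r ∨ a) = {s0, s5}
AF (r ∨ a): least fixpoint, start Z0 = {s0, s5}, add states with every successor in Z. Z1 = {s0, s3, s4, s5}; fixed.
Sat(AF (r ∨ a)) = {s0, s3, s4, s5}
AG (AF (r ∨ a)): greatest fixpoint, start Z0 = {s0, s3, s4, s5}, keep only states in Sat with every successor in Z. Already a fixed point.
Sat(AG (AF (r ∨ a))) = {s0, s3, s4, s5}
s1 ∉ Sat(AG (AF (r ∨ a))) = {s0, s3, s4, s5}, so the formula does not hold at s1.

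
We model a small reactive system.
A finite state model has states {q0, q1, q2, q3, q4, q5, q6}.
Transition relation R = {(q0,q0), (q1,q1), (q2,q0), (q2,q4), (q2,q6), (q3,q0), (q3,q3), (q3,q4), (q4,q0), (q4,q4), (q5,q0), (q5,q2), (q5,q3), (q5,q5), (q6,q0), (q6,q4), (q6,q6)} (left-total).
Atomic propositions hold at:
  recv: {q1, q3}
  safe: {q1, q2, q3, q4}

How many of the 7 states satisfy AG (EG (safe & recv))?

1

Sat(safe & recv) = {q1, q3}
EG (safe & recv): greatest fixpoint, start Z0 = {q1, q3}, keep only states in Sat with some successor in Z. Already a fixed point.
Sat(EG (safe & recv)) = {q1, q3}
AG (EG (safe & recv)): greatest fixpoint, start Z0 = {q1, q3}, keep only states in Sat with every successor in Z. Z1 = {q1}; fixed.
Sat(AG (EG (safe & recv))) = {q1}
|Sat(AG (EG (safe & recv)))| = |{q1}| = 1.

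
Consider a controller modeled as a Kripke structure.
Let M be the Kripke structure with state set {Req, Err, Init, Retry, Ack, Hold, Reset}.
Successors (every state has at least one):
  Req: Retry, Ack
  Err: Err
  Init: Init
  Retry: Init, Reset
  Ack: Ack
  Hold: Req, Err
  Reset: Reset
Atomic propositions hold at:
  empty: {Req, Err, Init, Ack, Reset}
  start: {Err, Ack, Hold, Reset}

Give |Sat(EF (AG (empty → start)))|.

6

Sat(empty → start) = {Err, Retry, Ack, Hold, Reset}
AG (empty → start): greatest fixpoint, start Z0 = {Err, Retry, Ack, Hold, Reset}, keep only states in Sat with every successor in Z. Z1 = {Err, Ack, Reset}; fixed.
Sat(AG (empty → start)) = {Err, Ack, Reset}
EF (AG (empty → start)): least fixpoint, start Z0 = {Err, Ack, Reset}, add states with some successor in Z. Z1 = {Req, Err, Retry, Ack, Hold, Reset}; fixed.
Sat(EF (AG (empty → start))) = {Req, Err, Retry, Ack, Hold, Reset}
|Sat(EF (AG (empty → start)))| = |{Req, Err, Retry, Ack, Hold, Reset}| = 6.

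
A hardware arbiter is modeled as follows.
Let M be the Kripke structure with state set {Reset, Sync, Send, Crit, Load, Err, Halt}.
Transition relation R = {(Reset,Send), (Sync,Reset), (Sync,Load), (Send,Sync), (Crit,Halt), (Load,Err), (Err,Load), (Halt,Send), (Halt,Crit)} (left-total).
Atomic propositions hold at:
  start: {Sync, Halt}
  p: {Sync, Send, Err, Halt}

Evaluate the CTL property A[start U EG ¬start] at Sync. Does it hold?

Sat(¬start) = {Reset, Send, Crit, Load, Err}
EG ¬start: greatest fixpoint, start Z0 = {Reset, Send, Crit, Load, Err}, keep only states in Sat with some successor in Z. Z1 = {Reset, Load, Err}; Z2 = {Load, Err}; fixed.
Sat(EG ¬start) = {Load, Err}
A[start U EG ¬start]: least fixpoint, start Z0 = Sat(EG ¬start) = {Load, Err}, add states in Sat(start) with every successor in Z. Already a fixed point.
Sat(A[start U EG ¬start]) = {Load, Err}
Sync ∉ Sat(A[start U EG ¬start]) = {Load, Err}, so the formula does not hold at Sync.

No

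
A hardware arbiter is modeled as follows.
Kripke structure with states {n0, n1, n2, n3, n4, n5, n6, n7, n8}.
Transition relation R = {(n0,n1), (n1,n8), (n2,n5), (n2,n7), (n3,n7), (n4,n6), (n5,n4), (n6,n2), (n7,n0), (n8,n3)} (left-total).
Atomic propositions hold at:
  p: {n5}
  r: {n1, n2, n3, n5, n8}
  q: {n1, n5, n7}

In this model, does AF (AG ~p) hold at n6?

Sat(~p) = {n0, n1, n2, n3, n4, n6, n7, n8}
AG ~p: greatest fixpoint, start Z0 = {n0, n1, n2, n3, n4, n6, n7, n8}, keep only states in Sat with every successor in Z. Z1 = {n0, n1, n3, n4, n6, n7, n8}; Z2 = {n0, n1, n3, n4, n7, n8}; Z3 = {n0, n1, n3, n7, n8}; fixed.
Sat(AG ~p) = {n0, n1, n3, n7, n8}
AF (AG ~p): least fixpoint, start Z0 = {n0, n1, n3, n7, n8}, add states with every successor in Z. Already a fixed point.
Sat(AF (AG ~p)) = {n0, n1, n3, n7, n8}
n6 ∉ Sat(AF (AG ~p)) = {n0, n1, n3, n7, n8}, so the formula does not hold at n6.

No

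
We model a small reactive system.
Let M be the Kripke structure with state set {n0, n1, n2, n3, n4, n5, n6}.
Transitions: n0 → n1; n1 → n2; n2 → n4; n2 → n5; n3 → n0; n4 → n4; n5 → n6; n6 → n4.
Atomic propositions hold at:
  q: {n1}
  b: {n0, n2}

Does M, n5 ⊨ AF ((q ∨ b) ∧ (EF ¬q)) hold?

Sat(q ∨ b) = {n0, n1, n2}
Sat(¬q) = {n0, n2, n3, n4, n5, n6}
EF ¬q: least fixpoint, start Z0 = {n0, n2, n3, n4, n5, n6}, add states with some successor in Z. Z1 = {n0, n1, n2, n3, n4, n5, n6}; fixed.
Sat(EF ¬q) = {n0, n1, n2, n3, n4, n5, n6}
Sat((q ∨ b) ∧ (EF ¬q)) = {n0, n1, n2}
AF ((q ∨ b) ∧ (EF ¬q)): least fixpoint, start Z0 = {n0, n1, n2}, add states with every successor in Z. Z1 = {n0, n1, n2, n3}; fixed.
Sat(AF ((q ∨ b) ∧ (EF ¬q))) = {n0, n1, n2, n3}
n5 ∉ Sat(AF ((q ∨ b) ∧ (EF ¬q))) = {n0, n1, n2, n3}, so the formula does not hold at n5.

No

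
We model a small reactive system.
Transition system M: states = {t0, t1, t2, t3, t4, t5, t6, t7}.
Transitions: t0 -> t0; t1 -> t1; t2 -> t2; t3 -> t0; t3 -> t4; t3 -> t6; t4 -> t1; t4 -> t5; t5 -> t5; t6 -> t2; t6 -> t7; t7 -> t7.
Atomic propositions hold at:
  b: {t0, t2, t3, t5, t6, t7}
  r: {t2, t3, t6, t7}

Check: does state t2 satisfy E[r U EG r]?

Yes

EG r: greatest fixpoint, start Z0 = {t2, t3, t6, t7}, keep only states in Sat with some successor in Z. Already a fixed point.
Sat(EG r) = {t2, t3, t6, t7}
E[r U EG r]: least fixpoint, start Z0 = Sat(EG r) = {t2, t3, t6, t7}, add states in Sat(r) with some successor in Z. Already a fixed point.
Sat(E[r U EG r]) = {t2, t3, t6, t7}
t2 ∈ Sat(E[r U EG r]) = {t2, t3, t6, t7}, so the formula holds at t2.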